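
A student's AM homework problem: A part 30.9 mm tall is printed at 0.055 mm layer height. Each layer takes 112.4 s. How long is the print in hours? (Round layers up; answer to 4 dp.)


Layers = ceil(30.9/0.055) = 562
t = 562 * 112.4 / 3600 = 17.5469 hrs


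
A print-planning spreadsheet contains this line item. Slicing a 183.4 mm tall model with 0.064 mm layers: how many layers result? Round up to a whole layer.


Layers = ceil(183.4/0.064) = 2866


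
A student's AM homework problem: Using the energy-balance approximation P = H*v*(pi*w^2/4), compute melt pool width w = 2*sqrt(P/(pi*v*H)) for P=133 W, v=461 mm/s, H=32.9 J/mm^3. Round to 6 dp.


w = 2*sqrt(133/(pi*461*32.9)) = 0.105665 mm


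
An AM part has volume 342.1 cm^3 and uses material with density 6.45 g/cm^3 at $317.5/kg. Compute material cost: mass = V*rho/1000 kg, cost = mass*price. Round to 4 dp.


Mass = 342.1*6.45/1000 = 2.206545 kg
Cost = 2.206545 * 317.5 = 700.578 $


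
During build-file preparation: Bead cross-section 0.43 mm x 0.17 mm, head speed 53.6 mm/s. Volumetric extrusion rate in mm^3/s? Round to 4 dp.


Rate = 0.43 * 0.17 * 53.6 = 3.9182 mm^3/s


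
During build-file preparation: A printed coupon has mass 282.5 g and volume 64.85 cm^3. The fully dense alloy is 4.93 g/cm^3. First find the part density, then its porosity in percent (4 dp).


rho_part = 282.5 / 64.85 = 4.35620663 g/cm^3
Porosity = (1 - 4.35620663/4.93)*100 = 11.6388 %


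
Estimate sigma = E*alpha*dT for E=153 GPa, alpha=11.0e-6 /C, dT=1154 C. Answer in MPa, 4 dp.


sigma = 153*1000 * 11.0e-6 * 1154 = 1942.182 MPa


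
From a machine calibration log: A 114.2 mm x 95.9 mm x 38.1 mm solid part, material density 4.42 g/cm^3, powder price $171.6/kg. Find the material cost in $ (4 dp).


V = 114.2 * 95.9 * 38.1 = 417262.818 mm^3 = 417.262818 cm^3
Mass = 417.262818 * 4.42 / 1000 = 1.84430166 kg
Cost = 1.84430166 * 171.6 = 316.4822 $


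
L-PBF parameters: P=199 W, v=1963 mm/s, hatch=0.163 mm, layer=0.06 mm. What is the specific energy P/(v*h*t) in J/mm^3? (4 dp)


Build rate = 1963 * 0.163 * 0.06 = 19.19814 mm^3/s
SE = 199 / 19.19814 = 10.3656 J/mm^3


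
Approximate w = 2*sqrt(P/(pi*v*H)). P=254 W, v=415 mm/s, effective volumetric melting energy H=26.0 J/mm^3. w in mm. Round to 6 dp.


w = 2*sqrt(254/(pi*415*26.0)) = 0.173126 mm


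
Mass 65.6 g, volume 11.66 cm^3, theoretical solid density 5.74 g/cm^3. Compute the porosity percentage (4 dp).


rho_part = 65.6 / 11.66 = 5.62607204 g/cm^3
Porosity = (1 - 5.62607204/5.74)*100 = 1.9848 %


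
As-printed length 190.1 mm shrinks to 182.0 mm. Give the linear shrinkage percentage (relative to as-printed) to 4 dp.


Shrinkage = ((190.1-182.0)/190.1)*100 = 4.2609 %


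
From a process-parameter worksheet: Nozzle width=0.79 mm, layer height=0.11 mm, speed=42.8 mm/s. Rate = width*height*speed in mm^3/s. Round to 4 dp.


Rate = 0.79 * 0.11 * 42.8 = 3.7193 mm^3/s


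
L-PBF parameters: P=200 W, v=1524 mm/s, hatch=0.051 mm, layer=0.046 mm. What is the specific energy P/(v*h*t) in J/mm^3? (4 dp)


Build rate = 1524 * 0.051 * 0.046 = 3.575304 mm^3/s
SE = 200 / 3.575304 = 55.9393 J/mm^3


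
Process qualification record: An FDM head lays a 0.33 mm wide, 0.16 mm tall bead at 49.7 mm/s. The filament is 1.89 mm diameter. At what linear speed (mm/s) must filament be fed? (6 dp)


Q = 0.33 * 0.16 * 49.7 = 2.62416 mm^3/s
A_fil = pi*(1.89/2)^2 = 2.80552078 mm^2
v_feed = 2.62416 / 2.80552078 = 0.935356 mm/s


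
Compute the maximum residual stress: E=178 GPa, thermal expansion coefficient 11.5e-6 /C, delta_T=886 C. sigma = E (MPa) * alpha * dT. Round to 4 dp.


sigma = 178*1000 * 11.5e-6 * 886 = 1813.642 MPa


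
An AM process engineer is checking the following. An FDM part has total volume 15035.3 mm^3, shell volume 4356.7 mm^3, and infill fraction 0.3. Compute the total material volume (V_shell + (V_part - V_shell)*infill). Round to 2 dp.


V_infill = (15035.3 - 4356.7) * 0.3 = 3203.58
V_total = 4356.7 + 3203.58 = 7560.28 mm^3


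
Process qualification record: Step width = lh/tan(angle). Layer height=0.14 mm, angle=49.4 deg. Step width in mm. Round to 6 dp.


step = 0.14 / tan(49.4) = 0.119995 mm


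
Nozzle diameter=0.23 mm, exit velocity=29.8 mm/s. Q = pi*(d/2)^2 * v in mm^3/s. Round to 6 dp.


A = pi*(0.23/2)^2 = 0.04154756 mm^2
Q = 0.04154756 * 29.8 = 1.238117 mm^3/s


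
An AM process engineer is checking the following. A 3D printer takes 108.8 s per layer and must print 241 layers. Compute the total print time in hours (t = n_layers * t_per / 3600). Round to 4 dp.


t = 241 * 108.8 / 3600 = 7.2836 hrs


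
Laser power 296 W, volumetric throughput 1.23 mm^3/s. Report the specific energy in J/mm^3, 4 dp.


SE = 296 / 1.23 = 240.6504 J/mm^3


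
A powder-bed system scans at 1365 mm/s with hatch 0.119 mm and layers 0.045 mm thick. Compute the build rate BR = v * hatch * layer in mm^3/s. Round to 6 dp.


Rate = 1365 * 0.119 * 0.045 = 7.309575 mm^3/s


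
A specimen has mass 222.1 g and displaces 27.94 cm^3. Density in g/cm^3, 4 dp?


rho = 222.1 / 27.94 = 7.9492 g/cm^3


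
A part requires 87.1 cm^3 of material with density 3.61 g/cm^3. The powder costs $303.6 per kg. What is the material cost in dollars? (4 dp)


Mass = 87.1*3.61/1000 = 0.314431 kg
Cost = 0.314431 * 303.6 = 95.4613 $


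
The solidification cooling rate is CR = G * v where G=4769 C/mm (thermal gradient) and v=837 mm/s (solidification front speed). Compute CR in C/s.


CR = 4769 * 837 = 3991653 C/s


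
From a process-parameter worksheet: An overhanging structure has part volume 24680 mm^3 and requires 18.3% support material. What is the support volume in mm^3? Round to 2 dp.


V_support = 24680 * 0.183 = 4516.44 mm^3


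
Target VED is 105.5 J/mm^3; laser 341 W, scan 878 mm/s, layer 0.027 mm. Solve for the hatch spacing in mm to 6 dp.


h = 341 / (105.5*878*0.027) = 0.136346 mm


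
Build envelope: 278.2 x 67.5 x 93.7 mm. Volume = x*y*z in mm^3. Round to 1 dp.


V = 278.2 * 67.5 * 93.7 = 1759545.5 mm^3


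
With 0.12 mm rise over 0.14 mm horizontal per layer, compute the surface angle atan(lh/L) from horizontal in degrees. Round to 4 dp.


angle = atan(0.12/0.14) = 40.6013 degrees


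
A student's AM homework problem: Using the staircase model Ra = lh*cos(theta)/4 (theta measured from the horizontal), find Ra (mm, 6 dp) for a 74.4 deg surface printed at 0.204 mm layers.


Ra = 0.204 * cos(74.4) / 4 = 0.013715 mm


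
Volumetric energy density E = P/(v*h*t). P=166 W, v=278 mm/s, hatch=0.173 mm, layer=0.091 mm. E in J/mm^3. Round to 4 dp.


E = 166 / (278*0.173*0.091) = 37.9294 J/mm^3


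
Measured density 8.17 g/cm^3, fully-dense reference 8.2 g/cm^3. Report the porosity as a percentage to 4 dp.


Porosity = (1-8.17/8.2)*100 = 0.3659 %


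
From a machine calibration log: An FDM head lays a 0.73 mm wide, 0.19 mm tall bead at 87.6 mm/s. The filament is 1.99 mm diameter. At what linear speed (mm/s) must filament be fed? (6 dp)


Q = 0.73 * 0.19 * 87.6 = 12.15012 mm^3/s
A_fil = pi*(1.99/2)^2 = 3.11025527 mm^2
v_feed = 12.15012 / 3.11025527 = 3.90647 mm/s


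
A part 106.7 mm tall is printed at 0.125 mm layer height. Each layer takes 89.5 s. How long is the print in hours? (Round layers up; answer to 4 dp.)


Layers = ceil(106.7/0.125) = 854
t = 854 * 89.5 / 3600 = 21.2314 hrs


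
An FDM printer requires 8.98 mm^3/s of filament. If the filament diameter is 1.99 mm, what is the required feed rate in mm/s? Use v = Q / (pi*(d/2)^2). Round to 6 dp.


A = pi*(1.99/2)^2 = 3.110255
v = 8.98 / 3.110255 = 2.887223 mm/s


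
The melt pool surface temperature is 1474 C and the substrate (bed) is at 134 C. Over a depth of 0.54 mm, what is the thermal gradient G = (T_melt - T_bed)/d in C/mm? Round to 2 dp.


G = (1474-134)/0.54 = 2481.48 C/mm


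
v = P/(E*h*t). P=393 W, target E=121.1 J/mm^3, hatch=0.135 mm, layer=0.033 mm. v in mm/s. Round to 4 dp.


v = 393 / (121.1*0.135*0.033) = 728.4516 mm/s


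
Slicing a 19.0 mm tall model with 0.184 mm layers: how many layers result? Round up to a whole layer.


Layers = ceil(19.0/0.184) = 104


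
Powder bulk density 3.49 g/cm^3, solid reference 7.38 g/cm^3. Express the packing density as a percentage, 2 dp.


Packing = (3.49/7.38)*100 = 47.29 %


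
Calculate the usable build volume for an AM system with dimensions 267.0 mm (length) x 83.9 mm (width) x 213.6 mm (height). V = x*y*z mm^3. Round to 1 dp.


V = 267.0 * 83.9 * 213.6 = 4784917.7 mm^3


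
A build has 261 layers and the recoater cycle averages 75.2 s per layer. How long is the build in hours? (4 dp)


t = 261 * 75.2 / 3600 = 5.452 hrs


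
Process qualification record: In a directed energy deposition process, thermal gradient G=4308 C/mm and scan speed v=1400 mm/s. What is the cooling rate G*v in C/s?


CR = 4308 * 1400 = 6031200 C/s


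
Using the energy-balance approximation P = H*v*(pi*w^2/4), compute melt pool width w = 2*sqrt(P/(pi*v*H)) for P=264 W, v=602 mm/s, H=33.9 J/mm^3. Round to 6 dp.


w = 2*sqrt(264/(pi*602*33.9)) = 0.128339 mm


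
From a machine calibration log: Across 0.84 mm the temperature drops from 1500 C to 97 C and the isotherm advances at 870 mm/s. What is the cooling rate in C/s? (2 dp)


G = (1500-97)/0.84 = 1670.23809524 C/mm
CR = 1670.23809524 * 870 = 1453107.14 C/s


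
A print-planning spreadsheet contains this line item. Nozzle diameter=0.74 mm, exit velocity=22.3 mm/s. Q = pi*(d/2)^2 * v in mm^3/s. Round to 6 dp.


A = pi*(0.74/2)^2 = 0.43008403 mm^2
Q = 0.43008403 * 22.3 = 9.590874 mm^3/s


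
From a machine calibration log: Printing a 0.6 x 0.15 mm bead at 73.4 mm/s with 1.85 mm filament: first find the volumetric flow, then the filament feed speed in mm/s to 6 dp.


Q = 0.6 * 0.15 * 73.4 = 6.606 mm^3/s
A_fil = pi*(1.85/2)^2 = 2.68802521 mm^2
v_feed = 6.606 / 2.68802521 = 2.457566 mm/s


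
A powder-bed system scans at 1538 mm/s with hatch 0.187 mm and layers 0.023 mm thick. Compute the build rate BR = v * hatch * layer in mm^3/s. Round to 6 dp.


Rate = 1538 * 0.187 * 0.023 = 6.614938 mm^3/s


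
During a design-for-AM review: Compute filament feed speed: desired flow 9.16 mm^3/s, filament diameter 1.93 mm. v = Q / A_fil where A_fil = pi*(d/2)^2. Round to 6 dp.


A = pi*(1.93/2)^2 = 2.92553
v = 9.16 / 2.92553 = 3.131057 mm/s


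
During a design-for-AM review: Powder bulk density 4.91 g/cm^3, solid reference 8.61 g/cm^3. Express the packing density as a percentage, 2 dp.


Packing = (4.91/8.61)*100 = 57.03 %


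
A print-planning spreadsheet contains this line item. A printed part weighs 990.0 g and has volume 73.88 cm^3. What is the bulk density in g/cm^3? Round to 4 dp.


rho = 990.0 / 73.88 = 13.4001 g/cm^3


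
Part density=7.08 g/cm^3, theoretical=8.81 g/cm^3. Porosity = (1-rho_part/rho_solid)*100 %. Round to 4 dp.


Porosity = (1-7.08/8.81)*100 = 19.6368 %


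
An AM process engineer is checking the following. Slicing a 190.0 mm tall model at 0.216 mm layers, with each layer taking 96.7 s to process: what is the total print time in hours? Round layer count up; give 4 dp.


Layers = ceil(190.0/0.216) = 880
t = 880 * 96.7 / 3600 = 23.6378 hrs


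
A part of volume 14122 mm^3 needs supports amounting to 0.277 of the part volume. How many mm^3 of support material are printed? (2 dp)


V_support = 14122 * 0.277 = 3911.79 mm^3


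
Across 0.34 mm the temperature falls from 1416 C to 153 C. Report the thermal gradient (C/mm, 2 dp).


G = (1416-153)/0.34 = 3714.71 C/mm


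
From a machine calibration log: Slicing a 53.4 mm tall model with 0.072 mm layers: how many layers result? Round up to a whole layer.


Layers = ceil(53.4/0.072) = 742


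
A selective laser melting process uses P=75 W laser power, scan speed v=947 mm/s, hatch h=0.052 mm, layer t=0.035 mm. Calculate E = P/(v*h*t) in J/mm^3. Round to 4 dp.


E = 75 / (947*0.052*0.035) = 43.5151 J/mm^3


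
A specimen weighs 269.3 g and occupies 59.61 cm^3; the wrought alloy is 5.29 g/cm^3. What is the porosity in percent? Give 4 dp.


rho_part = 269.3 / 59.61 = 4.51769837 g/cm^3
Porosity = (1 - 4.51769837/5.29)*100 = 14.5993 %


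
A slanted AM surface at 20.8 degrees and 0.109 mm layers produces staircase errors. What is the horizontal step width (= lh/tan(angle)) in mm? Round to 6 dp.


step = 0.109 / tan(20.8) = 0.286945 mm


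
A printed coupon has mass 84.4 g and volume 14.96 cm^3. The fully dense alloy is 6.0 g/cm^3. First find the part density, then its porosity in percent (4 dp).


rho_part = 84.4 / 14.96 = 5.64171123 g/cm^3
Porosity = (1 - 5.64171123/6.0)*100 = 5.9715 %


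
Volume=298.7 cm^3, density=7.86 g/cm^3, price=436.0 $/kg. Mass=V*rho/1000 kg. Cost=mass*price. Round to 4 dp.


Mass = 298.7*7.86/1000 = 2.347782 kg
Cost = 2.347782 * 436.0 = 1023.633 $


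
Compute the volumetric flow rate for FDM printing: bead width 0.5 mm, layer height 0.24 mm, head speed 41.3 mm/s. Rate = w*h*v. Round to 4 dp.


Rate = 0.5 * 0.24 * 41.3 = 4.956 mm^3/s


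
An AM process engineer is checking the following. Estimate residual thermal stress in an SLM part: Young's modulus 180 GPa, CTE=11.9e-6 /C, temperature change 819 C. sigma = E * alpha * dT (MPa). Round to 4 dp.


sigma = 180*1000 * 11.9e-6 * 819 = 1754.298 MPa


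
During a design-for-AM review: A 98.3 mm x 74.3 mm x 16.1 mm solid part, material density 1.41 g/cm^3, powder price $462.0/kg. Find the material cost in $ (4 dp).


V = 98.3 * 74.3 * 16.1 = 117589.409 mm^3 = 117.589409 cm^3
Mass = 117.589409 * 1.41 / 1000 = 0.16580107 kg
Cost = 0.16580107 * 462.0 = 76.6001 $


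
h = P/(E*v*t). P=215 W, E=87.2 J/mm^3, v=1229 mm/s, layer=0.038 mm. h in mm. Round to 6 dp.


h = 215 / (87.2*1229*0.038) = 0.052794 mm


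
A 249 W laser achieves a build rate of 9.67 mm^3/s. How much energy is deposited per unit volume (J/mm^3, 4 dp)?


SE = 249 / 9.67 = 25.7497 J/mm^3


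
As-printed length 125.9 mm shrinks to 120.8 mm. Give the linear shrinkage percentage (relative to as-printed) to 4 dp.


Shrinkage = ((125.9-120.8)/125.9)*100 = 4.0508 %


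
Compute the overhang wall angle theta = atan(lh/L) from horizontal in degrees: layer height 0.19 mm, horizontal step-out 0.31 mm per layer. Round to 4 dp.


angle = atan(0.19/0.31) = 31.5043 degrees


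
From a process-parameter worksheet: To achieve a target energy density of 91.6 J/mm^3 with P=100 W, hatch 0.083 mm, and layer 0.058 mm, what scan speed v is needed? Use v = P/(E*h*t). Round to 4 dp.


v = 100 / (91.6*0.083*0.058) = 226.7767 mm/s


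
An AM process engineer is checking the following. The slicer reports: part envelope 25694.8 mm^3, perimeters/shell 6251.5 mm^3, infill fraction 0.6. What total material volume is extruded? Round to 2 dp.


V_infill = (25694.8 - 6251.5) * 0.6 = 11665.98
V_total = 6251.5 + 11665.98 = 17917.48 mm^3


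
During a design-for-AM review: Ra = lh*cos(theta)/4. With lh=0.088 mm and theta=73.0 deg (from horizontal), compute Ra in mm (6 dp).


Ra = 0.088 * cos(73.0) / 4 = 0.006432 mm


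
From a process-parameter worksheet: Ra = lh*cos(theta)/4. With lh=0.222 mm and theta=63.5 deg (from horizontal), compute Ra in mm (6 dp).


Ra = 0.222 * cos(63.5) / 4 = 0.024764 mm


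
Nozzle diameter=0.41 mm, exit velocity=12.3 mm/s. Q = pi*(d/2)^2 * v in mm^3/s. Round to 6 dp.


A = pi*(0.41/2)^2 = 0.13202543 mm^2
Q = 0.13202543 * 12.3 = 1.623913 mm^3/s


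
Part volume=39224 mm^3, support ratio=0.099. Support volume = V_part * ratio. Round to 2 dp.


V_support = 39224 * 0.099 = 3883.18 mm^3


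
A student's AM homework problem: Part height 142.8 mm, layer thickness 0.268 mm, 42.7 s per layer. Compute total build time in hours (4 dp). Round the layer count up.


Layers = ceil(142.8/0.268) = 533
t = 533 * 42.7 / 3600 = 6.322 hrs


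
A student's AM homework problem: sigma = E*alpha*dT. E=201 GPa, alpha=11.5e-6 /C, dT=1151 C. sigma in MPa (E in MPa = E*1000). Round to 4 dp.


sigma = 201*1000 * 11.5e-6 * 1151 = 2660.5365 MPa


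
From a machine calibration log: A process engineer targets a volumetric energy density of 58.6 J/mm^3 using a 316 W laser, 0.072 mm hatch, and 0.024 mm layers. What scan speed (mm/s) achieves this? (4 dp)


v = 316 / (58.6*0.072*0.024) = 3120.6548 mm/s


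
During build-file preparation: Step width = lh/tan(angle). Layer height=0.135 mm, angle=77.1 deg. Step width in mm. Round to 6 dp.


step = 0.135 / tan(77.1) = 0.030919 mm


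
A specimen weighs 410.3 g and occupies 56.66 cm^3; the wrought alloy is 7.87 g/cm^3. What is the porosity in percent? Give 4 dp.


rho_part = 410.3 / 56.66 = 7.24144017 g/cm^3
Porosity = (1 - 7.24144017/7.87)*100 = 7.9868 %


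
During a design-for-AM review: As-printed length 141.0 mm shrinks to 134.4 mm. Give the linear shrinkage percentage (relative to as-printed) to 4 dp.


Shrinkage = ((141.0-134.4)/141.0)*100 = 4.6809 %


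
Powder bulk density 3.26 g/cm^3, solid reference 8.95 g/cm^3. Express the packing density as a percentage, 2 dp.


Packing = (3.26/8.95)*100 = 36.42 %


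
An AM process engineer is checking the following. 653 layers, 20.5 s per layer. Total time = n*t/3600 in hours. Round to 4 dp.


t = 653 * 20.5 / 3600 = 3.7185 hrs


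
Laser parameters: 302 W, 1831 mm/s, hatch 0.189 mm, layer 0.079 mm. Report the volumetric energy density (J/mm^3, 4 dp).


E = 302 / (1831*0.189*0.079) = 11.0466 J/mm^3


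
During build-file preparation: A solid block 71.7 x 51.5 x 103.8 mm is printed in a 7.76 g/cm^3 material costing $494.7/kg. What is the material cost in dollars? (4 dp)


V = 71.7 * 51.5 * 103.8 = 383286.69 mm^3 = 383.28669 cm^3
Mass = 383.28669 * 7.76 / 1000 = 2.97430471 kg
Cost = 2.97430471 * 494.7 = 1471.3885 $


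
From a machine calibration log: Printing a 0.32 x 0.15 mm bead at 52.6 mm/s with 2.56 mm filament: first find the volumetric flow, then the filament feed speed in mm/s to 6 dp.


Q = 0.32 * 0.15 * 52.6 = 2.5248 mm^3/s
A_fil = pi*(2.56/2)^2 = 5.1471854 mm^2
v_feed = 2.5248 / 5.1471854 = 0.490521 mm/s


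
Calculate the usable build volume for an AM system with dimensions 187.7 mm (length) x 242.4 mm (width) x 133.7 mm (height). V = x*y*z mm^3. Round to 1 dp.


V = 187.7 * 242.4 * 133.7 = 6083146.8 mm^3


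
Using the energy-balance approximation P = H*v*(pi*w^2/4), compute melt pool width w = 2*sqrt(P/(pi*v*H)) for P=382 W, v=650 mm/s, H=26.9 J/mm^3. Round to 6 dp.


w = 2*sqrt(382/(pi*650*26.9)) = 0.166784 mm


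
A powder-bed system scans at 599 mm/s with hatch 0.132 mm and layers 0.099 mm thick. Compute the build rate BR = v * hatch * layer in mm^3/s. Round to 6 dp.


Rate = 599 * 0.132 * 0.099 = 7.827732 mm^3/s


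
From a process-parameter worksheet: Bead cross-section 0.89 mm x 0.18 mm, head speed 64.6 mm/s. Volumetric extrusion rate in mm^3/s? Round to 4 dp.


Rate = 0.89 * 0.18 * 64.6 = 10.3489 mm^3/s


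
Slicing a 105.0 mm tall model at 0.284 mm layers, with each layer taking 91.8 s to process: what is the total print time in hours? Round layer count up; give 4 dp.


Layers = ceil(105.0/0.284) = 370
t = 370 * 91.8 / 3600 = 9.435 hrs


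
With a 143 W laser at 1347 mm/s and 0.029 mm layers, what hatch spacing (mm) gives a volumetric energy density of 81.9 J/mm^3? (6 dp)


h = 143 / (81.9*1347*0.029) = 0.044698 mm


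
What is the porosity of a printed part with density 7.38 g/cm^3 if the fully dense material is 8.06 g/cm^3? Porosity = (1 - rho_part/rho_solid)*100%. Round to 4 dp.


Porosity = (1-7.38/8.06)*100 = 8.4367 %


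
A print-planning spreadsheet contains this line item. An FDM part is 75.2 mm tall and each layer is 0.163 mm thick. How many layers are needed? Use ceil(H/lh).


Layers = ceil(75.2/0.163) = 462


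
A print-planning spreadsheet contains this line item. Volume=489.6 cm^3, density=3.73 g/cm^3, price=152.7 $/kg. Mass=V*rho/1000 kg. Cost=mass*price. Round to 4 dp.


Mass = 489.6*3.73/1000 = 1.826208 kg
Cost = 1.826208 * 152.7 = 278.862 $


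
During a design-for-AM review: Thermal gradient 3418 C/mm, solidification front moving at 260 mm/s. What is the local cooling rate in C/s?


CR = 3418 * 260 = 888680 C/s


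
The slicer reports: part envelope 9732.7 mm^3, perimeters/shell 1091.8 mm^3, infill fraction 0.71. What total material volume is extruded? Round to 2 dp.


V_infill = (9732.7 - 1091.8) * 0.71 = 6135.04
V_total = 1091.8 + 6135.04 = 7226.84 mm^3


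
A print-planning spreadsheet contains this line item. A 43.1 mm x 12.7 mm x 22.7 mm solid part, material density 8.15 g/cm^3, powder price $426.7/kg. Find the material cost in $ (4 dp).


V = 43.1 * 12.7 * 22.7 = 12425.299 mm^3 = 12.425299 cm^3
Mass = 12.425299 * 8.15 / 1000 = 0.10126619 kg
Cost = 0.10126619 * 426.7 = 43.2103 $


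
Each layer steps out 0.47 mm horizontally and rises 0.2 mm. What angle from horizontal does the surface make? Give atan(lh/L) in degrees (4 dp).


angle = atan(0.2/0.47) = 23.0513 degrees


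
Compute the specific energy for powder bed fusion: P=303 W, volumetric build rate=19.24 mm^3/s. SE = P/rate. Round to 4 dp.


SE = 303 / 19.24 = 15.7484 J/mm^3


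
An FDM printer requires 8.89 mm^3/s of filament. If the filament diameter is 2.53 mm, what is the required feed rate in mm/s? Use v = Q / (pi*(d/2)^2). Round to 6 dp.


A = pi*(2.53/2)^2 = 5.027255
v = 8.89 / 5.027255 = 1.768361 mm/s


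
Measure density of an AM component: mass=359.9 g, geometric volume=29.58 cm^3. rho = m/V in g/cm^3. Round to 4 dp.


rho = 359.9 / 29.58 = 12.167 g/cm^3


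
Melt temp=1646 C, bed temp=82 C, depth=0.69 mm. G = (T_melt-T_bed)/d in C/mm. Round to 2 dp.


G = (1646-82)/0.69 = 2266.67 C/mm


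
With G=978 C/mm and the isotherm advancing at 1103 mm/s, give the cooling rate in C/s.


CR = 978 * 1103 = 1078734 C/s


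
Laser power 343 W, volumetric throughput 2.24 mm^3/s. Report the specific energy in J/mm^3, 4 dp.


SE = 343 / 2.24 = 153.125 J/mm^3


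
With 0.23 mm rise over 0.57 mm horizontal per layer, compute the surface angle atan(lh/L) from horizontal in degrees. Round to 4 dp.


angle = atan(0.23/0.57) = 21.9745 degrees


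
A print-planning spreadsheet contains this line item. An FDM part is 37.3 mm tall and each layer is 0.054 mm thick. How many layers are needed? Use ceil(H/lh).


Layers = ceil(37.3/0.054) = 691


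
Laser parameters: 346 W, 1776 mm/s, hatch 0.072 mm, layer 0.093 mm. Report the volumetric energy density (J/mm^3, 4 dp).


E = 346 / (1776*0.072*0.093) = 29.095 J/mm^3


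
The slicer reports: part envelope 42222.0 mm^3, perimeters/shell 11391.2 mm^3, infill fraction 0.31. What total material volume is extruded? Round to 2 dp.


V_infill = (42222.0 - 11391.2) * 0.31 = 9557.55
V_total = 11391.2 + 9557.55 = 20948.75 mm^3


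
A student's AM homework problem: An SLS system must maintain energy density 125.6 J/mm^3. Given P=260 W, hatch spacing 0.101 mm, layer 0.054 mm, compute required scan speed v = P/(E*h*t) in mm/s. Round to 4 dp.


v = 260 / (125.6*0.101*0.054) = 379.5496 mm/s


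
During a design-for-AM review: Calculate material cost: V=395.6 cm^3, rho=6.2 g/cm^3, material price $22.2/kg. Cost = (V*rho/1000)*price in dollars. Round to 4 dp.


Mass = 395.6*6.2/1000 = 2.45272 kg
Cost = 2.45272 * 22.2 = 54.4504 $


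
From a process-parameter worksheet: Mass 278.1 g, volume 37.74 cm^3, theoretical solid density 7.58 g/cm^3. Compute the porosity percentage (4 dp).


rho_part = 278.1 / 37.74 = 7.36883943 g/cm^3
Porosity = (1 - 7.36883943/7.58)*100 = 2.7858 %


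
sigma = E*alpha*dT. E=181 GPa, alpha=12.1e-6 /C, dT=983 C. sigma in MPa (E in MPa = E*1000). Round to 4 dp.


sigma = 181*1000 * 12.1e-6 * 983 = 2152.8683 MPa


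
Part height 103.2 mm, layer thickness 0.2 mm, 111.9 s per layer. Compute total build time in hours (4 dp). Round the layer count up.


Layers = ceil(103.2/0.2) = 516
t = 516 * 111.9 / 3600 = 16.039 hrs


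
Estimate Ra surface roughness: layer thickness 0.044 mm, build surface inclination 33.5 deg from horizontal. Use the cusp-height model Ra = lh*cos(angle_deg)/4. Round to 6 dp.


Ra = 0.044 * cos(33.5) / 4 = 0.009173 mm


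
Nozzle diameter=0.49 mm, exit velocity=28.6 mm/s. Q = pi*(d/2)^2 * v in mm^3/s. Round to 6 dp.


A = pi*(0.49/2)^2 = 0.1885741 mm^2
Q = 0.1885741 * 28.6 = 5.393219 mm^3/s


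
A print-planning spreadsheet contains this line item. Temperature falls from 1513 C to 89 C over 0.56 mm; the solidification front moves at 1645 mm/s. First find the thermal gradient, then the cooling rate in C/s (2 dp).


G = (1513-89)/0.56 = 2542.85714286 C/mm
CR = 2542.85714286 * 1645 = 4183000.0 C/s


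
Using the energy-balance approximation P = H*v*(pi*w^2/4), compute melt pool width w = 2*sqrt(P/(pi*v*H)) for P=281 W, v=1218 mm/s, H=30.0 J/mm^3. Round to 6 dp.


w = 2*sqrt(281/(pi*1218*30.0)) = 0.098952 mm


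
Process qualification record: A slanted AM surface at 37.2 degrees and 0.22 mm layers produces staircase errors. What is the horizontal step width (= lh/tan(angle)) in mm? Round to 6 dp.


step = 0.22 / tan(37.2) = 0.289839 mm


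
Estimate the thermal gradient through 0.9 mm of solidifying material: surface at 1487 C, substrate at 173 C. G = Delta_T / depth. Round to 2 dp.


G = (1487-173)/0.9 = 1460.0 C/mm


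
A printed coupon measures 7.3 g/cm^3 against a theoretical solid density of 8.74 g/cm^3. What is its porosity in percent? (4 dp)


Porosity = (1-7.3/8.74)*100 = 16.476 %


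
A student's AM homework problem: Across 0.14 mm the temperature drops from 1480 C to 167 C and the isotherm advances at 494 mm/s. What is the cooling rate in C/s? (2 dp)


G = (1480-167)/0.14 = 9378.57142857 C/mm
CR = 9378.57142857 * 494 = 4633014.29 C/s


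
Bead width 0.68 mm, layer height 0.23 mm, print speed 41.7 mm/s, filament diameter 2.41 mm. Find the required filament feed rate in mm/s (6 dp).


Q = 0.68 * 0.23 * 41.7 = 6.52188 mm^3/s
A_fil = pi*(2.41/2)^2 = 4.56167107 mm^2
v_feed = 6.52188 / 4.56167107 = 1.429713 mm/s


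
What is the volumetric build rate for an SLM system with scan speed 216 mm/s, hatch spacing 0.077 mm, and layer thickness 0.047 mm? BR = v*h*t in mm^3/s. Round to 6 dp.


Rate = 216 * 0.077 * 0.047 = 0.781704 mm^3/s


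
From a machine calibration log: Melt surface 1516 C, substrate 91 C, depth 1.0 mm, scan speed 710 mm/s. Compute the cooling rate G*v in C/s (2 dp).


G = (1516-91)/1.0 = 1425.0 C/mm
CR = 1425.0 * 710 = 1011750.0 C/s


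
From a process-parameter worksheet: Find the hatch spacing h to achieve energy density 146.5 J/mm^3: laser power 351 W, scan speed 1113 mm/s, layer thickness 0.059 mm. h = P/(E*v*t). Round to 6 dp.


h = 351 / (146.5*1113*0.059) = 0.036486 mm


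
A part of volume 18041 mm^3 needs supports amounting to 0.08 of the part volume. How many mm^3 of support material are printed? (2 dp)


V_support = 18041 * 0.08 = 1443.28 mm^3


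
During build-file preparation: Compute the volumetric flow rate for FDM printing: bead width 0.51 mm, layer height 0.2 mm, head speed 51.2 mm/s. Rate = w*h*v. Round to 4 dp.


Rate = 0.51 * 0.2 * 51.2 = 5.2224 mm^3/s


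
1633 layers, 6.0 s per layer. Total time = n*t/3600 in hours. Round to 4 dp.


t = 1633 * 6.0 / 3600 = 2.7217 hrs


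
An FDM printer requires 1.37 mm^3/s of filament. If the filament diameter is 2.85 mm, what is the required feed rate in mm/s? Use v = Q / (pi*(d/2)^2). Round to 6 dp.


A = pi*(2.85/2)^2 = 6.379397
v = 1.37 / 6.379397 = 0.214754 mm/s


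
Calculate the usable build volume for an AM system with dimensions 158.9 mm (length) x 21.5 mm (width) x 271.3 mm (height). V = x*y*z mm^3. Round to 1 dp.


V = 158.9 * 21.5 * 271.3 = 926855.8 mm^3


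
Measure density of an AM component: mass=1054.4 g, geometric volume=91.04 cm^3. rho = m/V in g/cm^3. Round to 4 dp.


rho = 1054.4 / 91.04 = 11.5817 g/cm^3


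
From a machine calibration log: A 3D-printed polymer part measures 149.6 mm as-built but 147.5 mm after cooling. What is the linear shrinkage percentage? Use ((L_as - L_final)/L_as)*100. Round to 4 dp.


Shrinkage = ((149.6-147.5)/149.6)*100 = 1.4037 %


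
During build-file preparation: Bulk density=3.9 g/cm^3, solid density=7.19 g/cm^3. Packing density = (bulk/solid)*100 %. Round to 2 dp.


Packing = (3.9/7.19)*100 = 54.24 %


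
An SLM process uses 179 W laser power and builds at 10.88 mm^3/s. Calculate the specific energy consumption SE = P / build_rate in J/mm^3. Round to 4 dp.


SE = 179 / 10.88 = 16.4522 J/mm^3


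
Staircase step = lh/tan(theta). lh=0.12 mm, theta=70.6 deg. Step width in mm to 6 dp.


step = 0.12 / tan(70.6) = 0.042259 mm


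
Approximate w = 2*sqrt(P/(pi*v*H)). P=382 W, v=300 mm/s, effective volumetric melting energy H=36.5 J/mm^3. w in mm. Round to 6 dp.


w = 2*sqrt(382/(pi*300*36.5)) = 0.210756 mm


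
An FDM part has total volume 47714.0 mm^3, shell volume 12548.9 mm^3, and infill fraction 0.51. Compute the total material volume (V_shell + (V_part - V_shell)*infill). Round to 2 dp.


V_infill = (47714.0 - 12548.9) * 0.51 = 17934.2
V_total = 12548.9 + 17934.2 = 30483.1 mm^3


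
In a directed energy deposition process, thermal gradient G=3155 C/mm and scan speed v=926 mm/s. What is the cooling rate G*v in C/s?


CR = 3155 * 926 = 2921530 C/s


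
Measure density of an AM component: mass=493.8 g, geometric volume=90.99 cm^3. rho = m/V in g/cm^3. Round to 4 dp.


rho = 493.8 / 90.99 = 5.427 g/cm^3


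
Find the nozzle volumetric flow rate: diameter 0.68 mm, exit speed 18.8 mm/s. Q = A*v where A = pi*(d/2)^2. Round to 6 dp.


A = pi*(0.68/2)^2 = 0.36316811 mm^2
Q = 0.36316811 * 18.8 = 6.82756 mm^3/s


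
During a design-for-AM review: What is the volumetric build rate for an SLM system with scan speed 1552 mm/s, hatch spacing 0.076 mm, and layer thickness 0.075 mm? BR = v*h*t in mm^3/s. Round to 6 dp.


Rate = 1552 * 0.076 * 0.075 = 8.8464 mm^3/s


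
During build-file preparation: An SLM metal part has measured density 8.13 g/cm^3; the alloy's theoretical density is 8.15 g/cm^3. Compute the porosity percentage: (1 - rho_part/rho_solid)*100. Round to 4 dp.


Porosity = (1-8.13/8.15)*100 = 0.2454 %


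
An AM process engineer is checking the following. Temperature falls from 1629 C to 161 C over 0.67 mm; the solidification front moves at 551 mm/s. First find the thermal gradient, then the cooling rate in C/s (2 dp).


G = (1629-161)/0.67 = 2191.04477612 C/mm
CR = 2191.04477612 * 551 = 1207265.67 C/s


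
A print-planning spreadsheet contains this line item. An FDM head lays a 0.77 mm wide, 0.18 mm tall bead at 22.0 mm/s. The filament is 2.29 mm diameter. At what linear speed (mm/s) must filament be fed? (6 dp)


Q = 0.77 * 0.18 * 22.0 = 3.0492 mm^3/s
A_fil = pi*(2.29/2)^2 = 4.11870651 mm^2
v_feed = 3.0492 / 4.11870651 = 0.74033 mm/s


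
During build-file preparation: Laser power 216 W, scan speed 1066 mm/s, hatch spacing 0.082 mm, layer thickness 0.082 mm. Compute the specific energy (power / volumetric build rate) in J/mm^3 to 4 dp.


Build rate = 1066 * 0.082 * 0.082 = 7.167784 mm^3/s
SE = 216 / 7.167784 = 30.1348 J/mm^3


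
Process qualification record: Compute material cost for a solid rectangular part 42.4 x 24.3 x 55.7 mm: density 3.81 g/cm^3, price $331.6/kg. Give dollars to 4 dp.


V = 42.4 * 24.3 * 55.7 = 57388.824 mm^3 = 57.388824 cm^3
Mass = 57.388824 * 3.81 / 1000 = 0.21865142 kg
Cost = 0.21865142 * 331.6 = 72.5048 $


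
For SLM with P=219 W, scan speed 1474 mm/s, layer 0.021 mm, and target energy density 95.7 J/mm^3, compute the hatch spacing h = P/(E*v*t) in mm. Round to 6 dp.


h = 219 / (95.7*1474*0.021) = 0.073929 mm


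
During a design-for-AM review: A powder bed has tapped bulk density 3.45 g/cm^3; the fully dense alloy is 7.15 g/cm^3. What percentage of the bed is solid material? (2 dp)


Packing = (3.45/7.15)*100 = 48.25 %


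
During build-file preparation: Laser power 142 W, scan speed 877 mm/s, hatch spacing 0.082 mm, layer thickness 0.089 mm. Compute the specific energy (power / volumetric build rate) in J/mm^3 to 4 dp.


Build rate = 877 * 0.082 * 0.089 = 6.400346 mm^3/s
SE = 142 / 6.400346 = 22.1863 J/mm^3


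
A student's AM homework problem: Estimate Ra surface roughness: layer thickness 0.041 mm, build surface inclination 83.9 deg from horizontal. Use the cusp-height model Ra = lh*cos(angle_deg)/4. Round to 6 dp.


Ra = 0.041 * cos(83.9) / 4 = 0.001089 mm


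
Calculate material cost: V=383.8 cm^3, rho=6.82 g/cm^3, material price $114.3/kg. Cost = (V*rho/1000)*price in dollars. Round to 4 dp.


Mass = 383.8*6.82/1000 = 2.617516 kg
Cost = 2.617516 * 114.3 = 299.1821 $


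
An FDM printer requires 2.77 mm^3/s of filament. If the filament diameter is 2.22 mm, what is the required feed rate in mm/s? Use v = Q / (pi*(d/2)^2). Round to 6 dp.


A = pi*(2.22/2)^2 = 3.870756
v = 2.77 / 3.870756 = 0.715622 mm/s


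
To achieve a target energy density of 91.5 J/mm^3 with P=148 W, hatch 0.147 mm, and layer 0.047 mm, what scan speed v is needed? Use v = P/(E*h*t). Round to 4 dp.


v = 148 / (91.5*0.147*0.047) = 234.1129 mm/s


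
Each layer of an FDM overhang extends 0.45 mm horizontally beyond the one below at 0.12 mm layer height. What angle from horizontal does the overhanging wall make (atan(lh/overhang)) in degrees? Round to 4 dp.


angle = atan(0.12/0.45) = 14.9314 degrees


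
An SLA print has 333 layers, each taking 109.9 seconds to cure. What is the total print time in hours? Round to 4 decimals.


t = 333 * 109.9 / 3600 = 10.1658 hrs


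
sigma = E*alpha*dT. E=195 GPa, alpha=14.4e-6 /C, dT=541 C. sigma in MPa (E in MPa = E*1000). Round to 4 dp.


sigma = 195*1000 * 14.4e-6 * 541 = 1519.128 MPa


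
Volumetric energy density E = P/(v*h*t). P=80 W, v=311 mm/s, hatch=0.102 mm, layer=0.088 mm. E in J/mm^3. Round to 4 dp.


E = 80 / (311*0.102*0.088) = 28.6581 J/mm^3


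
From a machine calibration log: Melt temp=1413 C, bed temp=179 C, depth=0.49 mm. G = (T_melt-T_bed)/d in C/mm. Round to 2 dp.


G = (1413-179)/0.49 = 2518.37 C/mm


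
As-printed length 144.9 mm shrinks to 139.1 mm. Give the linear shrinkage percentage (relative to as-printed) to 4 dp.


Shrinkage = ((144.9-139.1)/144.9)*100 = 4.0028 %


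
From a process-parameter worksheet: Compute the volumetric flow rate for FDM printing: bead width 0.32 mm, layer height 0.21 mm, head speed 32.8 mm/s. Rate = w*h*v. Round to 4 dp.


Rate = 0.32 * 0.21 * 32.8 = 2.2042 mm^3/s


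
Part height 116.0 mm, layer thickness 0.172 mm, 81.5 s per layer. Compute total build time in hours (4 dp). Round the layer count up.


Layers = ceil(116.0/0.172) = 675
t = 675 * 81.5 / 3600 = 15.2813 hrs


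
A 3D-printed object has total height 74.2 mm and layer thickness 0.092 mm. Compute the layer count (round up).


Layers = ceil(74.2/0.092) = 807


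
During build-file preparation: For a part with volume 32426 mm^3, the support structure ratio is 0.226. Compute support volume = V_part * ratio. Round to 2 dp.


V_support = 32426 * 0.226 = 7328.28 mm^3


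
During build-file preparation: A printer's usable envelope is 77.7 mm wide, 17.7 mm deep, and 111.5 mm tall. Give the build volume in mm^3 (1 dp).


V = 77.7 * 17.7 * 111.5 = 153344.8 mm^3


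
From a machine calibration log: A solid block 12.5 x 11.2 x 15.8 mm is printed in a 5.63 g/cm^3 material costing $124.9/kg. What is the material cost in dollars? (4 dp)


V = 12.5 * 11.2 * 15.8 = 2212.0 mm^3 = 2.212 cm^3
Mass = 2.212 * 5.63 / 1000 = 0.01245356 kg
Cost = 0.01245356 * 124.9 = 1.5554 $


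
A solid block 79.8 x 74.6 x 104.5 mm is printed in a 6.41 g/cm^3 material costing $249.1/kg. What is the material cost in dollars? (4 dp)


V = 79.8 * 74.6 * 104.5 = 622096.86 mm^3 = 622.09686 cm^3
Mass = 622.09686 * 6.41 / 1000 = 3.98764087 kg
Cost = 3.98764087 * 249.1 = 993.3213 $


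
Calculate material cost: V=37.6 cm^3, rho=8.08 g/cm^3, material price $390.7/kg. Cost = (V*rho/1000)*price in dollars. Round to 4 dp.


Mass = 37.6*8.08/1000 = 0.303808 kg
Cost = 0.303808 * 390.7 = 118.6978 $


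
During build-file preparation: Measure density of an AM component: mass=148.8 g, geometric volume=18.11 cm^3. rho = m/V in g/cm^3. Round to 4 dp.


rho = 148.8 / 18.11 = 8.2165 g/cm^3


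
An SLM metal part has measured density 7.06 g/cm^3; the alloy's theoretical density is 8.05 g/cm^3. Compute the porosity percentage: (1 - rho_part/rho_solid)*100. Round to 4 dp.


Porosity = (1-7.06/8.05)*100 = 12.2981 %


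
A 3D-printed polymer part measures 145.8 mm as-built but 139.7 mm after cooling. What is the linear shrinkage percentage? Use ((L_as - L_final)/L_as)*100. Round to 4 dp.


Shrinkage = ((145.8-139.7)/145.8)*100 = 4.1838 %


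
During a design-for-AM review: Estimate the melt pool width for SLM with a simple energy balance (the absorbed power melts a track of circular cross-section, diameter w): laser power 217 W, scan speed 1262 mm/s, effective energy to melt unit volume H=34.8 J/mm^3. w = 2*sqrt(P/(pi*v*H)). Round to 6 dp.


w = 2*sqrt(217/(pi*1262*34.8)) = 0.079317 mm


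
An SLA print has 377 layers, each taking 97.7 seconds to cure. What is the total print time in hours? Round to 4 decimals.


t = 377 * 97.7 / 3600 = 10.2314 hrs


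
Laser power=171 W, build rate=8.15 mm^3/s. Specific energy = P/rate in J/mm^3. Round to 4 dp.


SE = 171 / 8.15 = 20.9816 J/mm^3


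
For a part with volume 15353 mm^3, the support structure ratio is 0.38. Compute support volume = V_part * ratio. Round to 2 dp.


V_support = 15353 * 0.38 = 5834.14 mm^3


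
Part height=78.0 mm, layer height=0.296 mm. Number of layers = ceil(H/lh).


Layers = ceil(78.0/0.296) = 264


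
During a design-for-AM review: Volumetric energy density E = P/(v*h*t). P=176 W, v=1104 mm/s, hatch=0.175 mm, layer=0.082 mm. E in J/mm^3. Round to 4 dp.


E = 176 / (1104*0.175*0.082) = 11.1094 J/mm^3


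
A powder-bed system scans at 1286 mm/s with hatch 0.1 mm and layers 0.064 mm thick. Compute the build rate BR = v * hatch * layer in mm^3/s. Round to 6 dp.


Rate = 1286 * 0.1 * 0.064 = 8.2304 mm^3/s


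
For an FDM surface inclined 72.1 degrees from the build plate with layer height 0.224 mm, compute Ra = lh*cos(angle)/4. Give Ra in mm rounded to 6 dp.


Ra = 0.224 * cos(72.1) / 4 = 0.017212 mm


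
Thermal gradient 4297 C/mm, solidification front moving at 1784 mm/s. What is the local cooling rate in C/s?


CR = 4297 * 1784 = 7665848 C/s


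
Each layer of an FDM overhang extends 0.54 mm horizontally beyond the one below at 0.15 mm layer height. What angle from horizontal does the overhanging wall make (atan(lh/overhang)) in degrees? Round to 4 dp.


angle = atan(0.15/0.54) = 15.5241 degrees


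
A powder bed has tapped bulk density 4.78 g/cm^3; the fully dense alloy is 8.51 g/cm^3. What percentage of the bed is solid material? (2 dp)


Packing = (4.78/8.51)*100 = 56.17 %


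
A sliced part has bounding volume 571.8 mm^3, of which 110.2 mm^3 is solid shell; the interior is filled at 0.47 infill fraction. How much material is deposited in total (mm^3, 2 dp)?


V_infill = (571.8 - 110.2) * 0.47 = 216.95
V_total = 110.2 + 216.95 = 327.15 mm^3


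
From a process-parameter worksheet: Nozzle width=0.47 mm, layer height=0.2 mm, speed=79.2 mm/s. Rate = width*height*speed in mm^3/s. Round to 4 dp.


Rate = 0.47 * 0.2 * 79.2 = 7.4448 mm^3/s
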